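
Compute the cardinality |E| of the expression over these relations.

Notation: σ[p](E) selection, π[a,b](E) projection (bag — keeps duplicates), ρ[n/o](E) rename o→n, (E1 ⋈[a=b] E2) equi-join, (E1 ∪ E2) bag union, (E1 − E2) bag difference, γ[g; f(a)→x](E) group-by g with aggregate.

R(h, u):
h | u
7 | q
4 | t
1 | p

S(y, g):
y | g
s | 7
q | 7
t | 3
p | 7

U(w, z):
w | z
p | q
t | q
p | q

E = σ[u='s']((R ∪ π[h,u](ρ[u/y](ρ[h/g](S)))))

Per-node cardinality:
  R → 3
  S → 4
  ρ[h/g](S) → 4
  ρ[u/y](ρ[h/g](S)) → 4
  π[h,u](ρ[u/y](ρ[h/g](S))) → 4
  (R ∪ π[h,u](ρ[u/y](ρ[h/g](S)))) → 7
  σ[u='s']((R ∪ π[h,u](ρ[u/y](ρ[h/g](S))))) → 1

|E| = 1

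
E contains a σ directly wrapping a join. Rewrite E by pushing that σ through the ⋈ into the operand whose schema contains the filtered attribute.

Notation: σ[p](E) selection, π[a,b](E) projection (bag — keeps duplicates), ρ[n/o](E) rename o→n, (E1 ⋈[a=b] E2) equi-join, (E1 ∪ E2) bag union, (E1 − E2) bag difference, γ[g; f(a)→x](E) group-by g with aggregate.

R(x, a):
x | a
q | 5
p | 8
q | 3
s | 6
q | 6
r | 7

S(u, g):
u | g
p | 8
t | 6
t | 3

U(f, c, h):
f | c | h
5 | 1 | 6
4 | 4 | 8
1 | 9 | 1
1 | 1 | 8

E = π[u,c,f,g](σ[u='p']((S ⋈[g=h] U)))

σ filters on u, owned by the left side.
E' = π[u,c,f,g]((σ[u='p'](S) ⋈[g=h] U))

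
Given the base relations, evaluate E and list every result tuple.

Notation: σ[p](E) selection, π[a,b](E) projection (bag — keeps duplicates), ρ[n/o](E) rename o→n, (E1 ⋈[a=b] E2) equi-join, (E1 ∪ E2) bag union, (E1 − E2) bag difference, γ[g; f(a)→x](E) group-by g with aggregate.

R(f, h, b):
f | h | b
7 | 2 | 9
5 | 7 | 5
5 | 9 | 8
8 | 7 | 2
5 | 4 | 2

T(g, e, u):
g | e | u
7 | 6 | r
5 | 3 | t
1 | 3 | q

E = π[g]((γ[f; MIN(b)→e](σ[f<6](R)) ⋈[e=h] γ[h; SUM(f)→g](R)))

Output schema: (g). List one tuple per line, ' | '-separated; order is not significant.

Stepwise |·|:
  R → 5
  σ[f<6](R) → 3
  γ[f; MIN(b)→e](σ[f<6](R)) → 1
  R → 5
  γ[h; SUM(f)→g](R) → 4
  (γ[f; MIN(b)→e](σ[f<6](R)) ⋈[e=h] γ[h; SUM(f)→g](R)) → 1
  π[g]((γ[f; MIN(b)→e](σ[f<6](R)) ⋈[e=h] γ[h; SUM(f)→g](R))) → 1

== RESULT ==
g
7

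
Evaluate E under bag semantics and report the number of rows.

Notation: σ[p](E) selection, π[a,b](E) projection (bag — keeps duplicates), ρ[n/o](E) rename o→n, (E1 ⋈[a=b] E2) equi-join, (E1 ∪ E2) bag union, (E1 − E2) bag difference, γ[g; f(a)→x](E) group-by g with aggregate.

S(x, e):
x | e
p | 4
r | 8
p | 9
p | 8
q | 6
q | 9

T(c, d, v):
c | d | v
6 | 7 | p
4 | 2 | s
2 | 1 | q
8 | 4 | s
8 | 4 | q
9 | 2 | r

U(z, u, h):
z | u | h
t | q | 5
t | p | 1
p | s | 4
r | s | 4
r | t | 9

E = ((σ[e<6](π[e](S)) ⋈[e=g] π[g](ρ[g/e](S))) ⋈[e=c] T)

Row counts bottom-up:
  S → 6
  π[e](S) → 6
  σ[e<6](π[e](S)) → 1
  S → 6
  ρ[g/e](S) → 6
  π[g](ρ[g/e](S)) → 6
  (σ[e<6](π[e](S)) ⋈[e=g] π[g](ρ[g/e](S))) → 1
  T → 6
  ((σ[e<6](π[e](S)) ⋈[e=g] π[g](ρ[g/e](S))) ⋈[e=c] T) → 1

|E| = 1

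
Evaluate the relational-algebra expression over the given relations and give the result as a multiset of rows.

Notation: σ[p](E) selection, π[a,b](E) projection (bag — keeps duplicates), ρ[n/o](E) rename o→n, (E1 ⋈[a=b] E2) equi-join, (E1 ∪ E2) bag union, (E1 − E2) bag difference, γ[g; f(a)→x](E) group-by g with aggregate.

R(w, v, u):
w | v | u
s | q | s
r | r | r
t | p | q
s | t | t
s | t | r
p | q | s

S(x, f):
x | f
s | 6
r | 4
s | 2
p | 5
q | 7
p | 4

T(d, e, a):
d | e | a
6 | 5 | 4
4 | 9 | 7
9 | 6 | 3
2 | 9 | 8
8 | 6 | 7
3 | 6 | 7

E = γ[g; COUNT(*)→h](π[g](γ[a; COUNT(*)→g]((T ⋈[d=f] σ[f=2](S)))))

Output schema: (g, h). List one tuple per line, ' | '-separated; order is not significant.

Per-node cardinality:
  T → 6
  S → 6
  σ[f=2](S) → 1
  (T ⋈[d=f] σ[f=2](S)) → 1
  γ[a; COUNT(*)→g]((T ⋈[d=f] σ[f=2](S))) → 1
  π[g](γ[a; COUNT(*)→g]((T ⋈[d=f] σ[f=2](S)))) → 1
  γ[g; COUNT(*)→h](π[g](γ[a; COUNT(*)→g]((T ⋈[d=f] σ[f=2](S))))) → 1

== RESULT ==
g | h
1 | 1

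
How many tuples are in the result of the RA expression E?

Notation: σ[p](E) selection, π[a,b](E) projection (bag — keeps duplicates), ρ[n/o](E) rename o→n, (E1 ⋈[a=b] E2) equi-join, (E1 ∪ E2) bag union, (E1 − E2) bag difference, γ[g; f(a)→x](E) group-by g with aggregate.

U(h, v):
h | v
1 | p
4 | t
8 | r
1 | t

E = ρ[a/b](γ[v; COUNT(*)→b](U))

Stepwise |·|:
  U → 4
  γ[v; COUNT(*)→b](U) → 3
  ρ[a/b](γ[v; COUNT(*)→b](U)) → 3

|E| = 3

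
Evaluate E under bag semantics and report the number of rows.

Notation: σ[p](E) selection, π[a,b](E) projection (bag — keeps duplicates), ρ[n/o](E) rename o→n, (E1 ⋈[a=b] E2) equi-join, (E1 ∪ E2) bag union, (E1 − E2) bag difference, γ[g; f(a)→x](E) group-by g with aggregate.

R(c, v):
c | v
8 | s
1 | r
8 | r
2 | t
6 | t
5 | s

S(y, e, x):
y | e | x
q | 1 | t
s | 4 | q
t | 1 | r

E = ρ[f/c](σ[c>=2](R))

Stepwise |·|:
  R → 6
  σ[c>=2](R) → 5
  ρ[f/c](σ[c>=2](R)) → 5

|E| = 5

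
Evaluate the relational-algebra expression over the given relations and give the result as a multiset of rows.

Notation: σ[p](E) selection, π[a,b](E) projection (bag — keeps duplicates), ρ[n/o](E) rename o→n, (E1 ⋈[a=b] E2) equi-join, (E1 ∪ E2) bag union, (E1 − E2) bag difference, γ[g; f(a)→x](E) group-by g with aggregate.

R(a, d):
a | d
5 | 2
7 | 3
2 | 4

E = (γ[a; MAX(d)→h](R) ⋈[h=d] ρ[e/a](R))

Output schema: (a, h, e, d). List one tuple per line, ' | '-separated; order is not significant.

Per-node cardinality:
  R → 3
  γ[a; MAX(d)→h](R) → 3
  R → 3
  ρ[e/a](R) → 3
  (γ[a; MAX(d)→h](R) ⋈[h=d] ρ[e/a](R)) → 3

== RESULT ==
a | h | e | d
2 | 4 | 2 | 4
5 | 2 | 5 | 2
7 | 3 | 7 | 3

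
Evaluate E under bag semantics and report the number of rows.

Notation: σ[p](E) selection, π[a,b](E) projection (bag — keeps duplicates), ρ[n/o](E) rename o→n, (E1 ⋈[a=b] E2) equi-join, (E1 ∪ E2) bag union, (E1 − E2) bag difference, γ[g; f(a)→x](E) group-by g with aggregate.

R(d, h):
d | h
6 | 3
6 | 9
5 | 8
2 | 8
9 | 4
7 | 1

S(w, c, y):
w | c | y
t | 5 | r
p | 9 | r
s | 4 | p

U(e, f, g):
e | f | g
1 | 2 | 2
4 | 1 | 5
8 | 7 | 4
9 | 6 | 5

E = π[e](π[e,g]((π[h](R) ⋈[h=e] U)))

Per-node cardinality:
  R → 6
  π[h](R) → 6
  U → 4
  (π[h](R) ⋈[h=e] U) → 5
  π[e,g]((π[h](R) ⋈[h=e] U)) → 5
  π[e](π[e,g]((π[h](R) ⋈[h=e] U))) → 5

|E| = 5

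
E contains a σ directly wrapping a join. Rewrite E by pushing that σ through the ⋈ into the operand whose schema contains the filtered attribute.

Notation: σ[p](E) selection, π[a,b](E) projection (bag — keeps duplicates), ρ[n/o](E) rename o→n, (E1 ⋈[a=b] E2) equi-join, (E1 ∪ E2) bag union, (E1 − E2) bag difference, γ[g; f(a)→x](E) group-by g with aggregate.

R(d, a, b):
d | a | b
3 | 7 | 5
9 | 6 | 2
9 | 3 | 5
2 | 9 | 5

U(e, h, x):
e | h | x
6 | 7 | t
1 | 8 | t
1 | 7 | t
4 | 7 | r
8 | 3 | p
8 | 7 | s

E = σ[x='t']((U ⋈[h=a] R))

σ filters on x, owned by the left side.
E' = (σ[x='t'](U) ⋈[h=a] R)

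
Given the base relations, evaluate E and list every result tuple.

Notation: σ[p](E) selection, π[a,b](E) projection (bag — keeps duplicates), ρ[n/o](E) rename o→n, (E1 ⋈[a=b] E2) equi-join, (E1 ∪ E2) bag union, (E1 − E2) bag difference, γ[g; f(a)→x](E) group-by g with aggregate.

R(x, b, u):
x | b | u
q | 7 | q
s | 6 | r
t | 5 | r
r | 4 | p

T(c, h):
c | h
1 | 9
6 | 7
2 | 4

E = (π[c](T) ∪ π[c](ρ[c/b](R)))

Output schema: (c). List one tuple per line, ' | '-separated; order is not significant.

Subexpression sizes:
  T → 3
  π[c](T) → 3
  R → 4
  ρ[c/b](R) → 4
  π[c](ρ[c/b](R)) → 4
  (π[c](T) ∪ π[c](ρ[c/b](R))) → 7

== RESULT ==
c
1
2
4
5
6
6
7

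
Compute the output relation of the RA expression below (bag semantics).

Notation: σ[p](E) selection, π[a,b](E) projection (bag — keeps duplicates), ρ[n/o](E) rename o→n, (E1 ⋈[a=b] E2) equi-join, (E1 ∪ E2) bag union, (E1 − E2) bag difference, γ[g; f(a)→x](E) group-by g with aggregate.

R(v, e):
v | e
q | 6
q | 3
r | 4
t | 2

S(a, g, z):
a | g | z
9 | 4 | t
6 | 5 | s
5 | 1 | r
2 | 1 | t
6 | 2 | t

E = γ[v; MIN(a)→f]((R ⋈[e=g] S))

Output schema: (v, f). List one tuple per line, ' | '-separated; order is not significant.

Per-node cardinality:
  R → 4
  S → 5
  (R ⋈[e=g] S) → 2
  γ[v; MIN(a)→f]((R ⋈[e=g] S)) → 2

== RESULT ==
v | f
r | 9
t | 6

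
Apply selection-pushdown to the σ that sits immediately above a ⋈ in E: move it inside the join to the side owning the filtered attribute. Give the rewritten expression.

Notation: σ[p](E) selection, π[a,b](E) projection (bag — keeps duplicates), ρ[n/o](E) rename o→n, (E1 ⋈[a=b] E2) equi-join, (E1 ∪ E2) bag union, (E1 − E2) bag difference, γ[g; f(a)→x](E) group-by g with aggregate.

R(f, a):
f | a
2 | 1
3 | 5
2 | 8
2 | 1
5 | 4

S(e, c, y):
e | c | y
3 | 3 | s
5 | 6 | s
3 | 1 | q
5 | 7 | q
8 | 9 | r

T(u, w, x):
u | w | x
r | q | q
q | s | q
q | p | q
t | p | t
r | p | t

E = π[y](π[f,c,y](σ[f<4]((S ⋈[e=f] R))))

σ filters on f, owned by the right side.
E' = π[y](π[f,c,y]((S ⋈[e=f] σ[f<4](R))))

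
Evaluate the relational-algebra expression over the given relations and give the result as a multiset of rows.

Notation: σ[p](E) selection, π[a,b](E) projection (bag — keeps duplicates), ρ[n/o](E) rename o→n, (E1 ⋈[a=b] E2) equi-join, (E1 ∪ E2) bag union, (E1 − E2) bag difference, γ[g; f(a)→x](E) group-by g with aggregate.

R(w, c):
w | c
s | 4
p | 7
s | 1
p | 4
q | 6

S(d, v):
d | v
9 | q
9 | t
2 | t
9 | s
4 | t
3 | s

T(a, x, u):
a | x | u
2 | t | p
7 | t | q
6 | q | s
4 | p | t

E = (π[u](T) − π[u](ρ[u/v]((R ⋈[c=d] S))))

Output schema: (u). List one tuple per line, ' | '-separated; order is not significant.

Subexpression sizes:
  T → 4
  π[u](T) → 4
  R → 5
  S → 6
  (R ⋈[c=d] S) → 2
  ρ[u/v]((R ⋈[c=d] S)) → 2
  π[u](ρ[u/v]((R ⋈[c=d] S))) → 2
  (π[u](T) − π[u](ρ[u/v]((R ⋈[c=d] S)))) → 3

== RESULT ==
u
p
q
s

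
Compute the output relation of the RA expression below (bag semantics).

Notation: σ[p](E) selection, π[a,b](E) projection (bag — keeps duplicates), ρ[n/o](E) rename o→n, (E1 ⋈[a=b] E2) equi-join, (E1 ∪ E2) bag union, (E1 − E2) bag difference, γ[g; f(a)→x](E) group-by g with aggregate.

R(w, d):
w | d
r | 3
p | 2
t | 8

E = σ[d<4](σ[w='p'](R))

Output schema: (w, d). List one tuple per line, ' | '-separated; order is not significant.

Row counts bottom-up:
  R → 3
  σ[w='p'](R) → 1
  σ[d<4](σ[w='p'](R)) → 1

== RESULT ==
w | d
p | 2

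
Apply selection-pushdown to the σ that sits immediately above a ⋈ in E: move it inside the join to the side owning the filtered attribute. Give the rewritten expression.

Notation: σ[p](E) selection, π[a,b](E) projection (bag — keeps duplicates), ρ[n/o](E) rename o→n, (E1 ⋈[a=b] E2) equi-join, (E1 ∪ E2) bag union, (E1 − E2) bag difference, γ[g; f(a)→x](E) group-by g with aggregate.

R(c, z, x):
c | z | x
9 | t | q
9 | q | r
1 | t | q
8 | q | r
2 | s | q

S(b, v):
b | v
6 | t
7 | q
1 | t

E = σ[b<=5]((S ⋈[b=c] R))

σ filters on b, owned by the left side.
E' = (σ[b<=5](S) ⋈[b=c] R)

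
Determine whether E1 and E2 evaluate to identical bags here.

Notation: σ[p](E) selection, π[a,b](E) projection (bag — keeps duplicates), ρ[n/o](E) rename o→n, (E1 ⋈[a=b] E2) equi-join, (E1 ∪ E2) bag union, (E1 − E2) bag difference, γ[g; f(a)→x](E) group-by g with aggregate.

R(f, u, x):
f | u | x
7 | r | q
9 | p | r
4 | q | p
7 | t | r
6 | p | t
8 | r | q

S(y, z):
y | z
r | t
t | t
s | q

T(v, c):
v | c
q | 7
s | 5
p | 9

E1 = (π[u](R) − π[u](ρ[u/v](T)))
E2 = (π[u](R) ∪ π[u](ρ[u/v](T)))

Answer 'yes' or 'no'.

E1 stepwise |·|:
  R → 6
  π[u](R) → 6
  T → 3
  ρ[u/v](T) → 3
  π[u](ρ[u/v](T)) → 3
  (π[u](R) − π[u](ρ[u/v](T))) → 4
E2 stepwise |·|:
  R → 6
  π[u](R) → 6
  T → 3
  ρ[u/v](T) → 3
  π[u](ρ[u/v](T)) → 3
  (π[u](R) ∪ π[u](ρ[u/v](T))) → 9

E1 result:
u
p
r
r
t
E2 result:
u
p
p
p
q
q
r
r
s
t
Witness: ('q',) appears 0× in E1 but 2× in E2.

no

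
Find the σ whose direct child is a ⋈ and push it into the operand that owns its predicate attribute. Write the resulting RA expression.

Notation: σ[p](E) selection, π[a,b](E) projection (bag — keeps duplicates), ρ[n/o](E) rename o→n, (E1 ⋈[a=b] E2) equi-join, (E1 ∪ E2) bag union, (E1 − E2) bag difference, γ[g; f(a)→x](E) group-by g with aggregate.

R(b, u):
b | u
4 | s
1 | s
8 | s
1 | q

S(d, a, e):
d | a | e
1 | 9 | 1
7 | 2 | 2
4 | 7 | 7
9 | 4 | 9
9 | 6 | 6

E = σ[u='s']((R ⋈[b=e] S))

σ filters on u, owned by the left side.
E' = (σ[u='s'](R) ⋈[b=e] S)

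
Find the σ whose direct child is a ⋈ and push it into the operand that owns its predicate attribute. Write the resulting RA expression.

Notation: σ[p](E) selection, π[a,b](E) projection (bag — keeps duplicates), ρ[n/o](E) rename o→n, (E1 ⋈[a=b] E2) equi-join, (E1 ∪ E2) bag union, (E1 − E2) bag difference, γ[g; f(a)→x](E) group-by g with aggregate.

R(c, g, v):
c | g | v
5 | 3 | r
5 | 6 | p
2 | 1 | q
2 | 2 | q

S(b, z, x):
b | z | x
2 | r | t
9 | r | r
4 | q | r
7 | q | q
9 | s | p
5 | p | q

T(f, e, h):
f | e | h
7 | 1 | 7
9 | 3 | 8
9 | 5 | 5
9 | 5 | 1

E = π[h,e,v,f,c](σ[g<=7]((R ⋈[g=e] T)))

σ filters on g, owned by the left side.
E' = π[h,e,v,f,c]((σ[g<=7](R) ⋈[g=e] T))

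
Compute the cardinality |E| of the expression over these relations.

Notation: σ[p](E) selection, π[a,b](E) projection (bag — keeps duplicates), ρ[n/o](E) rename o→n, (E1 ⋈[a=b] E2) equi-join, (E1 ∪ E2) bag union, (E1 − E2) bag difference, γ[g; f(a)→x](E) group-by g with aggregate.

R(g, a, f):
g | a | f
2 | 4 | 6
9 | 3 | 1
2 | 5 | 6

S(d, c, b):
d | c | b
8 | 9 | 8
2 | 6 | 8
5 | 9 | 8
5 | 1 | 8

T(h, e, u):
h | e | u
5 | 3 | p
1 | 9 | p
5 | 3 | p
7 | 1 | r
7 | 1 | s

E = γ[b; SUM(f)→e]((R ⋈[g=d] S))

Stepwise |·|:
  R → 3
  S → 4
  (R ⋈[g=d] S) → 2
  γ[b; SUM(f)→e]((R ⋈[g=d] S)) → 1

|E| = 1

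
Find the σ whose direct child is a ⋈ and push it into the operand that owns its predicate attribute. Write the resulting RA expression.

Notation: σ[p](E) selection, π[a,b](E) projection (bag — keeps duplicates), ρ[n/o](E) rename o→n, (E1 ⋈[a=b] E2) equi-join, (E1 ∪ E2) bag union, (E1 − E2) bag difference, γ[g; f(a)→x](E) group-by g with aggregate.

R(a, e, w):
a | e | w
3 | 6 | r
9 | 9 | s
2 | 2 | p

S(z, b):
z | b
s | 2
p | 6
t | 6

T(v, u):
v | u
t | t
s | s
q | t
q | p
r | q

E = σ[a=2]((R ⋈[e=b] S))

σ filters on a, owned by the left side.
E' = (σ[a=2](R) ⋈[e=b] S)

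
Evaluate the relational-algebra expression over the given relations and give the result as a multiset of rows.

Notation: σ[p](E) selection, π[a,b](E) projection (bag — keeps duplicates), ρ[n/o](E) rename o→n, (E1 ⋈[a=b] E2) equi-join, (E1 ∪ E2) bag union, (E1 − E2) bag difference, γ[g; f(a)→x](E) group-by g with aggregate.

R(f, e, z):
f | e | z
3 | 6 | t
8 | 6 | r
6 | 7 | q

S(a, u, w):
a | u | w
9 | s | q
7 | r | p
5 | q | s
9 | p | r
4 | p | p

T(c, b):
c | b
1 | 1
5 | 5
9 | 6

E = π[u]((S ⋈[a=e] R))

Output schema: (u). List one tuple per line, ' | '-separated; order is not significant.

Per-node cardinality:
  S → 5
  R → 3
  (S ⋈[a=e] R) → 1
  π[u]((S ⋈[a=e] R)) → 1

== RESULT ==
u
r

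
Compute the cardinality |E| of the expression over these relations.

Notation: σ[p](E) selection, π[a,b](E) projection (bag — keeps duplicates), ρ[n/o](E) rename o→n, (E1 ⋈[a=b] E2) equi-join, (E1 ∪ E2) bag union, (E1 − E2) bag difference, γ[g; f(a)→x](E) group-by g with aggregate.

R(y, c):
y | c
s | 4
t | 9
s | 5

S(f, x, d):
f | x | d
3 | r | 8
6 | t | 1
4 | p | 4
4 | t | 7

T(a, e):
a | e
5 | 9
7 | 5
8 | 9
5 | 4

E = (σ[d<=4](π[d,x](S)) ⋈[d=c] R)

Subexpression sizes:
  S → 4
  π[d,x](S) → 4
  σ[d<=4](π[d,x](S)) → 2
  R → 3
  (σ[d<=4](π[d,x](S)) ⋈[d=c] R) → 1

|E| = 1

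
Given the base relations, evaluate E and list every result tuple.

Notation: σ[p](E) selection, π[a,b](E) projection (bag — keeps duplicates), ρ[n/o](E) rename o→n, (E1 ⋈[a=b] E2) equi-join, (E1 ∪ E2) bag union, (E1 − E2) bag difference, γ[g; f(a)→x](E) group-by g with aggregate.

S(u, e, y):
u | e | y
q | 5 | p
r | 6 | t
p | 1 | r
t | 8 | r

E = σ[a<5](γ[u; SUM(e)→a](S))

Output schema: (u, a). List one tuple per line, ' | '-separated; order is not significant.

Stepwise |·|:
  S → 4
  γ[u; SUM(e)→a](S) → 4
  σ[a<5](γ[u; SUM(e)→a](S)) → 1

== RESULT ==
u | a
p | 1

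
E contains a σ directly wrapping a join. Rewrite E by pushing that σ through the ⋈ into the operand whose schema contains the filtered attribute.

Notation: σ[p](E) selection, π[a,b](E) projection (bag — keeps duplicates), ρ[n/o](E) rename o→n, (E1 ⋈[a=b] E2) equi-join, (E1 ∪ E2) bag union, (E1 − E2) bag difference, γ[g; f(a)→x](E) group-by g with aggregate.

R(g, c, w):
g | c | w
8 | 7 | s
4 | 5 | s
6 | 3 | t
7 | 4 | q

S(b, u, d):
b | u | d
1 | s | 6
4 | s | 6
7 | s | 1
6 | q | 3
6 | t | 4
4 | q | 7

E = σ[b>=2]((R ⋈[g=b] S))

σ filters on b, owned by the right side.
E' = (R ⋈[g=b] σ[b>=2](S))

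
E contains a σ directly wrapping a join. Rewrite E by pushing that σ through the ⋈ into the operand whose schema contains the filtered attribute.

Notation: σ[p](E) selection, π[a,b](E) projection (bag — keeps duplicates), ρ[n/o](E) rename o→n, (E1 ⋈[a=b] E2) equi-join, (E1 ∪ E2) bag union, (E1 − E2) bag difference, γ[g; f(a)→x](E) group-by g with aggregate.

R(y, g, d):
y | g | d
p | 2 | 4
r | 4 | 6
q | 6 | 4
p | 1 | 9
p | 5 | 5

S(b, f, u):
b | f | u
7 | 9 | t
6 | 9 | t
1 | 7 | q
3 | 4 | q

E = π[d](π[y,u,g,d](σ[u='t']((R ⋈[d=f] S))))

σ filters on u, owned by the right side.
E' = π[d](π[y,u,g,d]((R ⋈[d=f] σ[u='t'](S))))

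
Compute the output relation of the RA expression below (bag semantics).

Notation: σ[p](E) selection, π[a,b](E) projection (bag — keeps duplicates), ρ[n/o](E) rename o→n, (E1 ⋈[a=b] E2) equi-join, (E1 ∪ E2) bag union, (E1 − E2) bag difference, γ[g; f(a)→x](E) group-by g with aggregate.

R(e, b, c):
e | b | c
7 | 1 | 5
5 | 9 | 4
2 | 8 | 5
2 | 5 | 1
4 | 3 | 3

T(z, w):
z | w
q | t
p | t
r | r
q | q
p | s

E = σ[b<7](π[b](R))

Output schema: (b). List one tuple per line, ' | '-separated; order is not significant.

Per-node cardinality:
  R → 5
  π[b](R) → 5
  σ[b<7](π[b](R)) → 3

== RESULT ==
b
1
3
5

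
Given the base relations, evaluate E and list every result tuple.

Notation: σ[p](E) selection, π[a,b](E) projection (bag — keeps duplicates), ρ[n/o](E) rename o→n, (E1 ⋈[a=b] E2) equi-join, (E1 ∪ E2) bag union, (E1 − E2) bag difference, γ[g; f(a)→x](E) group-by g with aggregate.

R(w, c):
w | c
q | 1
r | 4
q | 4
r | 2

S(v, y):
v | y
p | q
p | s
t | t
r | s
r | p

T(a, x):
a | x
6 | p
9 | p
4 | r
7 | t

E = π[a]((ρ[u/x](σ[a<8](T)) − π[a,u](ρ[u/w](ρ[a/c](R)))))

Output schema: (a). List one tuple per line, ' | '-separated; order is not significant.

Per-node cardinality:
  T → 4
  σ[a<8](T) → 3
  ρ[u/x](σ[a<8](T)) → 3
  R → 4
  ρ[a/c](R) → 4
  ρ[u/w](ρ[a/c](R)) → 4
  π[a,u](ρ[u/w](ρ[a/c](R))) → 4
  (ρ[u/x](σ[a<8](T)) − π[a,u](ρ[u/w](ρ[a/c](R)))) → 2
  π[a]((ρ[u/x](σ[a<8](T)) − π[a,u](ρ[u/w](ρ[a/c](R))))) → 2

== RESULT ==
a
6
7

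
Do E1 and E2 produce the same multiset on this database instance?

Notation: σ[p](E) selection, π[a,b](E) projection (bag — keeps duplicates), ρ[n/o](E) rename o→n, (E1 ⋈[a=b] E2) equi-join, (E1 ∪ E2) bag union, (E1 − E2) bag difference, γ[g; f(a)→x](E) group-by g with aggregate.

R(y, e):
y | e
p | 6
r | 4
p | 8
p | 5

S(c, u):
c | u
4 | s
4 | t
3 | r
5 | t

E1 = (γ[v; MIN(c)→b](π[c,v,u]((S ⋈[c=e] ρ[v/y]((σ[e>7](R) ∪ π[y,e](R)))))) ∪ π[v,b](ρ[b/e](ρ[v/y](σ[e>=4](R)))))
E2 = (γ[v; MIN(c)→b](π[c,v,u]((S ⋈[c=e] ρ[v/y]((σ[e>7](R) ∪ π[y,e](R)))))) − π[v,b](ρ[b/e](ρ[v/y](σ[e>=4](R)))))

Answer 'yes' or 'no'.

E1 row counts bottom-up:
  S → 4
  R → 4
  σ[e>7](R) → 1
  R → 4
  π[y,e](R) → 4
  (σ[e>7](R) ∪ π[y,e](R)) → 5
  ρ[v/y]((σ[e>7](R) ∪ π[y,e](R))) → 5
  (S ⋈[c=e] ρ[v/y]((σ[e>7](R) ∪ π[y,e](R)))) → 3
  π[c,v,u]((S ⋈[c=e] ρ[v/y]((σ[e>7](R) ∪ π[y,e](R))))) → 3
  γ[v; MIN(c)→b](π[c,v,u]((S ⋈[c=e] ρ[v/y]((σ[e>7](R) ∪ π[y,e](R)))))) → 2
  R → 4
  σ[e>=4](R) → 4
  ρ[v/y](σ[e>=4](R)) → 4
  ρ[b/e](ρ[v/y](σ[e>=4](R))) → 4
  π[v,b](ρ[b/e](ρ[v/y](σ[e>=4](R)))) → 4
  (γ[v; MIN(c)→b](π[c,v,u]((S ⋈[c=e] ρ[v/y]((σ[e>7](R) ∪ π[y,e](R)))))) ∪ π[v,b](ρ[b/e](ρ[v/y](σ[e>=4](R))))) → 6
E2 row counts bottom-up:
  S → 4
  R → 4
  σ[e>7](R) → 1
  R → 4
  π[y,e](R) → 4
  (σ[e>7](R) ∪ π[y,e](R)) → 5
  ρ[v/y]((σ[e>7](R) ∪ π[y,e](R))) → 5
  (S ⋈[c=e] ρ[v/y]((σ[e>7](R) ∪ π[y,e](R)))) → 3
  π[c,v,u]((S ⋈[c=e] ρ[v/y]((σ[e>7](R) ∪ π[y,e](R))))) → 3
  γ[v; MIN(c)→b](π[c,v,u]((S ⋈[c=e] ρ[v/y]((σ[e>7](R) ∪ π[y,e](R)))))) → 2
  R → 4
  σ[e>=4](R) → 4
  ρ[v/y](σ[e>=4](R)) → 4
  ρ[b/e](ρ[v/y](σ[e>=4](R))) → 4
  π[v,b](ρ[b/e](ρ[v/y](σ[e>=4](R)))) → 4
  (γ[v; MIN(c)→b](π[c,v,u]((S ⋈[c=e] ρ[v/y]((σ[e>7](R) ∪ π[y,e](R)))))) − π[v,b](ρ[b/e](ρ[v/y](σ[e>=4](R))))) → 0

E1 result:
v | b
p | 5
p | 5
p | 6
p | 8
r | 4
r | 4
E2 result:
v | b
(0 rows)
Witness: ('p', 5) appears 2× in E1 but 0× in E2.

no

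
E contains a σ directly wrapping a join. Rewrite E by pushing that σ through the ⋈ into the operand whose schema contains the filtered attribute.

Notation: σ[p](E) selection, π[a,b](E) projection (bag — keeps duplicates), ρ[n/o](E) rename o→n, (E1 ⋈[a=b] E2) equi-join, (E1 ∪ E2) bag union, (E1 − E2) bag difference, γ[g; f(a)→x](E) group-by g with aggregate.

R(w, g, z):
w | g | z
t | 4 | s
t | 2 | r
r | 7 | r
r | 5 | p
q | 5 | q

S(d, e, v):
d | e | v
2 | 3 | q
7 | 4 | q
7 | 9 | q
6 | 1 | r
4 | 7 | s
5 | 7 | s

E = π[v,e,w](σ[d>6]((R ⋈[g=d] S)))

σ filters on d, owned by the right side.
E' = π[v,e,w]((R ⋈[g=d] σ[d>6](S)))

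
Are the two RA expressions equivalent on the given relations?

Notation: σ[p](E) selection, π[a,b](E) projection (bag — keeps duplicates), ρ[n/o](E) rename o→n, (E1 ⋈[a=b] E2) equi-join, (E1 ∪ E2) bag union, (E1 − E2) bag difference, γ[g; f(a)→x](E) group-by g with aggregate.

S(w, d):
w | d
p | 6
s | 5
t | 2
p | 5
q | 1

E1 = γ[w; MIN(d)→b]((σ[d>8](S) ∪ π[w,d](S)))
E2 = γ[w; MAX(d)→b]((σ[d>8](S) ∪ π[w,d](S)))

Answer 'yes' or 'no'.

E1 row counts bottom-up:
  S → 5
  σ[d>8](S) → 0
  S → 5
  π[w,d](S) → 5
  (σ[d>8](S) ∪ π[w,d](S)) → 5
  γ[w; MIN(d)→b]((σ[d>8](S) ∪ π[w,d](S))) → 4
E2 row counts bottom-up:
  S → 5
  σ[d>8](S) → 0
  S → 5
  π[w,d](S) → 5
  (σ[d>8](S) ∪ π[w,d](S)) → 5
  γ[w; MAX(d)→b]((σ[d>8](S) ∪ π[w,d](S))) → 4

E1 result:
w | b
p | 5
q | 1
s | 5
t | 2
E2 result:
w | b
p | 6
q | 1
s | 5
t | 2
Witness: ('p', 6) appears 0× in E1 but 1× in E2.

no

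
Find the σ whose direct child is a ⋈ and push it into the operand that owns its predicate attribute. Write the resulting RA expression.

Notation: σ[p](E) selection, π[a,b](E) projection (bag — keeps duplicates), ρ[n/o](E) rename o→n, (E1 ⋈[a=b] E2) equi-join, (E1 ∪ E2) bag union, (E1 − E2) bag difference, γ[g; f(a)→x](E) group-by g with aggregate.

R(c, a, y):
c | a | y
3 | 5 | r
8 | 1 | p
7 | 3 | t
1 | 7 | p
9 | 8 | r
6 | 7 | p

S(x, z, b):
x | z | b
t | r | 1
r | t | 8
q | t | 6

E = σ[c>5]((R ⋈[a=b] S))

σ filters on c, owned by the left side.
E' = (σ[c>5](R) ⋈[a=b] S)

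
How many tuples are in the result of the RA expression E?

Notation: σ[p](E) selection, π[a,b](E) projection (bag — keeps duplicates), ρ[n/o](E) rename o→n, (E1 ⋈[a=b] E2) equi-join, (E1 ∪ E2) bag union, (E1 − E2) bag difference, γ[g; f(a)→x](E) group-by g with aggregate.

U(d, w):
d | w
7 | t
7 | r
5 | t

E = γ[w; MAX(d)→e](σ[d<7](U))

Per-node cardinality:
  U → 3
  σ[d<7](U) → 1
  γ[w; MAX(d)→e](σ[d<7](U)) → 1

|E| = 1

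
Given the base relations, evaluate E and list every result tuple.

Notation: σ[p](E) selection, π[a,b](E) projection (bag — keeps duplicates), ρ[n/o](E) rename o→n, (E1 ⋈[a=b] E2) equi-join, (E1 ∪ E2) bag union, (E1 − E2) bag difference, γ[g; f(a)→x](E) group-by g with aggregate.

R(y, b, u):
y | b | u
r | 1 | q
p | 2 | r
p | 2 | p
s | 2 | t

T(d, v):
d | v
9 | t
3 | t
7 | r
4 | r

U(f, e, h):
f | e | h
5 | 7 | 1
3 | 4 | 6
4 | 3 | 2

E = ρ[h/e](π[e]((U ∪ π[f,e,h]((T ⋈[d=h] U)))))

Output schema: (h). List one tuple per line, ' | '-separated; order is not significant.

Row counts bottom-up:
  U → 3
  T → 4
  U → 3
  (T ⋈[d=h] U) → 0
  π[f,e,h]((T ⋈[d=h] U)) → 0
  (U ∪ π[f,e,h]((T ⋈[d=h] U))) → 3
  π[e]((U ∪ π[f,e,h]((T ⋈[d=h] U)))) → 3
  ρ[h/e](π[e]((U ∪ π[f,e,h]((T ⋈[d=h] U))))) → 3

== RESULT ==
h
3
4
7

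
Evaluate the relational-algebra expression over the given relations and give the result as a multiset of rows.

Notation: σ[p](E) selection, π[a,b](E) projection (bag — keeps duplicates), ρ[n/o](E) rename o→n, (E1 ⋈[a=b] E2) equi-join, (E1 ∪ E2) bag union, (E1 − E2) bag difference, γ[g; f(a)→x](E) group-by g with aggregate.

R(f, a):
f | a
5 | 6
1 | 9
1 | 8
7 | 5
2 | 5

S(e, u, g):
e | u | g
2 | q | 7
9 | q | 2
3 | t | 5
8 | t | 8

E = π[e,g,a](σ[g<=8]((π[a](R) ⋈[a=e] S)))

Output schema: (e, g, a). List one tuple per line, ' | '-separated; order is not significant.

Row counts bottom-up:
  R → 5
  π[a](R) → 5
  S → 4
  (π[a](R) ⋈[a=e] S) → 2
  σ[g<=8]((π[a](R) ⋈[a=e] S)) → 2
  π[e,g,a](σ[g<=8]((π[a](R) ⋈[a=e] S))) → 2

== RESULT ==
e | g | a
8 | 8 | 8
9 | 2 | 9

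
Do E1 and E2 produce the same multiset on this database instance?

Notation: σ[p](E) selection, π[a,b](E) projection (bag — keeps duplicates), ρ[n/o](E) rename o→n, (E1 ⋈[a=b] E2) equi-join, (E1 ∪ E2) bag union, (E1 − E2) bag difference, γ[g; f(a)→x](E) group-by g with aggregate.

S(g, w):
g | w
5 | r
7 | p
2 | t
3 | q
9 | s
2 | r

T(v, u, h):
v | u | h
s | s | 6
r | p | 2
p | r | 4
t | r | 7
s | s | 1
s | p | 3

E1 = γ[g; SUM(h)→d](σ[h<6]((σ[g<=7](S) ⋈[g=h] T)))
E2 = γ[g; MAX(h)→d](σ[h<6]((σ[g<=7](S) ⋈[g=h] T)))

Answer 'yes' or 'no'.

E1 stepwise |·|:
  S → 6
  σ[g<=7](S) → 5
  T → 6
  (σ[g<=7](S) ⋈[g=h] T) → 4
  σ[h<6]((σ[g<=7](S) ⋈[g=h] T)) → 3
  γ[g; SUM(h)→d](σ[h<6]((σ[g<=7](S) ⋈[g=h] T))) → 2
E2 stepwise |·|:
  S → 6
  σ[g<=7](S) → 5
  T → 6
  (σ[g<=7](S) ⋈[g=h] T) → 4
  σ[h<6]((σ[g<=7](S) ⋈[g=h] T)) → 3
  γ[g; MAX(h)→d](σ[h<6]((σ[g<=7](S) ⋈[g=h] T))) → 2

E1 result:
g | d
2 | 4
3 | 3
E2 result:
g | d
2 | 2
3 | 3
Witness: (2, 4) appears 1× in E1 but 0× in E2.

no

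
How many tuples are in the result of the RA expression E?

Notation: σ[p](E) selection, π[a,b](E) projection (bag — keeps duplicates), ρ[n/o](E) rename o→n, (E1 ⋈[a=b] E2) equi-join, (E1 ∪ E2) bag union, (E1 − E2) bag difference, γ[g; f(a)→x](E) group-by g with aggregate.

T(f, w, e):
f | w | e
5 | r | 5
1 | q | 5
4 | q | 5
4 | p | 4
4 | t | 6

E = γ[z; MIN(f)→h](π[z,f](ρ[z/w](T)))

Stepwise |·|:
  T → 5
  ρ[z/w](T) → 5
  π[z,f](ρ[z/w](T)) → 5
  γ[z; MIN(f)→h](π[z,f](ρ[z/w](T))) → 4

|E| = 4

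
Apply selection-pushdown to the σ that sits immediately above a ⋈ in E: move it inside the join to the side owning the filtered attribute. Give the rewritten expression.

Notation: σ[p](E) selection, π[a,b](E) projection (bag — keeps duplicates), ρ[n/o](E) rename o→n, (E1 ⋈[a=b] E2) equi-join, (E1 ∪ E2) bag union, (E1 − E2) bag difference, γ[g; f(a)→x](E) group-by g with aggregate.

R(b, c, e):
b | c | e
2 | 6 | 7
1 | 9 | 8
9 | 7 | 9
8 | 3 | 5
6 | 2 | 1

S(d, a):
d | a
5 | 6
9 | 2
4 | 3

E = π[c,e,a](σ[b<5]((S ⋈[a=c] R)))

σ filters on b, owned by the right side.
E' = π[c,e,a]((S ⋈[a=c] σ[b<5](R)))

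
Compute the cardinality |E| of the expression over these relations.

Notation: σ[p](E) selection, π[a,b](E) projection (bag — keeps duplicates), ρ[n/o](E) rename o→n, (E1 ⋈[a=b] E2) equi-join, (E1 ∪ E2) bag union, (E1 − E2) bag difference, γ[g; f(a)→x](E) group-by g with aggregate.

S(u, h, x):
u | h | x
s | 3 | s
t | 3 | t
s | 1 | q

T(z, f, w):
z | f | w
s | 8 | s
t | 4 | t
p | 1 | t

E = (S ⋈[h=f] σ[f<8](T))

Per-node cardinality:
  S → 3
  T → 3
  σ[f<8](T) → 2
  (S ⋈[h=f] σ[f<8](T)) → 1

|E| = 1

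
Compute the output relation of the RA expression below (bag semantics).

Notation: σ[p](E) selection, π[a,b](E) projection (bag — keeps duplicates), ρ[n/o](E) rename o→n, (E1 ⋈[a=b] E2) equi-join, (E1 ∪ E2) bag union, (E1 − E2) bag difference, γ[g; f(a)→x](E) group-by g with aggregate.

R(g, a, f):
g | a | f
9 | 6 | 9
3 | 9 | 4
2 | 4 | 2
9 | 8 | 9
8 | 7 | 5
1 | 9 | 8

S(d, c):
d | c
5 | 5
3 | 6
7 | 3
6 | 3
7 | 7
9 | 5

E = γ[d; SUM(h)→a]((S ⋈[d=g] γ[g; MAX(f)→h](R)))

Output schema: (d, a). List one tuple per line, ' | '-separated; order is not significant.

Row counts bottom-up:
  S → 6
  R → 6
  γ[g; MAX(f)→h](R) → 5
  (S ⋈[d=g] γ[g; MAX(f)→h](R)) → 2
  γ[d; SUM(h)→a]((S ⋈[d=g] γ[g; MAX(f)→h](R))) → 2

== RESULT ==
d | a
3 | 4
9 | 9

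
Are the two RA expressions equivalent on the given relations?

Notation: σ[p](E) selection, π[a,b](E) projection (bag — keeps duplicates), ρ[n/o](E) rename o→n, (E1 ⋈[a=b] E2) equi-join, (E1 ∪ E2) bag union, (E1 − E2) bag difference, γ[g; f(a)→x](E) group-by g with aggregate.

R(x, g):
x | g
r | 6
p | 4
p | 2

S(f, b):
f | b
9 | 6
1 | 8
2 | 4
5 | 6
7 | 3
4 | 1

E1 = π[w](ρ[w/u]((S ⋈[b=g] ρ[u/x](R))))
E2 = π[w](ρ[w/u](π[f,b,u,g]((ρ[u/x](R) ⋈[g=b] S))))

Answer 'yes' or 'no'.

E1 per-node cardinality:
  S → 6
  R → 3
  ρ[u/x](R) → 3
  (S ⋈[b=g] ρ[u/x](R)) → 3
  ρ[w/u]((S ⋈[b=g] ρ[u/x](R))) → 3
  π[w](ρ[w/u]((S ⋈[b=g] ρ[u/x](R)))) → 3
E2 per-node cardinality:
  R → 3
  ρ[u/x](R) → 3
  S → 6
  (ρ[u/x](R) ⋈[g=b] S) → 3
  π[f,b,u,g]((ρ[u/x](R) ⋈[g=b] S)) → 3
  ρ[w/u](π[f,b,u,g]((ρ[u/x](R) ⋈[g=b] S))) → 3
  π[w](ρ[w/u](π[f,b,u,g]((ρ[u/x](R) ⋈[g=b] S)))) → 3

E1 and E2 produce the same multiset:
w
p
r
r

yes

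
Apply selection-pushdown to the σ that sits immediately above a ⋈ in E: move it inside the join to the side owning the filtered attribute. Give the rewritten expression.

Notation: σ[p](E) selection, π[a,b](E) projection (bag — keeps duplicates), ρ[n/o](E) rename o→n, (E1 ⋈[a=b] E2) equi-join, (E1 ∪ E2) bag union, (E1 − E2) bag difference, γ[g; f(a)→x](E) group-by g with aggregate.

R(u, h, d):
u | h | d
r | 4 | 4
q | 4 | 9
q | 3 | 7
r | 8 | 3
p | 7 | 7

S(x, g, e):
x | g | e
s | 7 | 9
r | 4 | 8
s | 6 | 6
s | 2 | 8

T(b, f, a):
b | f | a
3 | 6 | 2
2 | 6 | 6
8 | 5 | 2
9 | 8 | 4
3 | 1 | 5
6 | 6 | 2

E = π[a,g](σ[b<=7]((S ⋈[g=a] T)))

σ filters on b, owned by the right side.
E' = π[a,g]((S ⋈[g=a] σ[b<=7](T)))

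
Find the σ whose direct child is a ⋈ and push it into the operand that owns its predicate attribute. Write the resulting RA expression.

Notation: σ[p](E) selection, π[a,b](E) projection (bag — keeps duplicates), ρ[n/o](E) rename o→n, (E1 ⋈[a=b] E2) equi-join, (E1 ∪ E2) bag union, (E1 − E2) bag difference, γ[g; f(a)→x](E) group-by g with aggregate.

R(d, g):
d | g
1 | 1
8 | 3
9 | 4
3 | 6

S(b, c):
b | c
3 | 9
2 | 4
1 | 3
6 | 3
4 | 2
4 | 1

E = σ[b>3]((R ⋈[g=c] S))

σ filters on b, owned by the right side.
E' = (R ⋈[g=c] σ[b>3](S))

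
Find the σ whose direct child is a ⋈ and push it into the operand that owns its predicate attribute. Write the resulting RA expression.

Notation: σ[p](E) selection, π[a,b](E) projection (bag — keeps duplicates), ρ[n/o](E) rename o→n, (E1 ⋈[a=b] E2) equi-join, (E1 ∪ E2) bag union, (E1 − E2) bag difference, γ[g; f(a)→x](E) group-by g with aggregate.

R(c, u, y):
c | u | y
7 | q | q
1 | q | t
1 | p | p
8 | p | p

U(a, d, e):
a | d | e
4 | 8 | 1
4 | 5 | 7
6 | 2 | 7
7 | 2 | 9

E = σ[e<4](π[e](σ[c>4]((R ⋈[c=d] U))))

σ filters on c, owned by the left side.
E' = σ[e<4](π[e]((σ[c>4](R) ⋈[c=d] U)))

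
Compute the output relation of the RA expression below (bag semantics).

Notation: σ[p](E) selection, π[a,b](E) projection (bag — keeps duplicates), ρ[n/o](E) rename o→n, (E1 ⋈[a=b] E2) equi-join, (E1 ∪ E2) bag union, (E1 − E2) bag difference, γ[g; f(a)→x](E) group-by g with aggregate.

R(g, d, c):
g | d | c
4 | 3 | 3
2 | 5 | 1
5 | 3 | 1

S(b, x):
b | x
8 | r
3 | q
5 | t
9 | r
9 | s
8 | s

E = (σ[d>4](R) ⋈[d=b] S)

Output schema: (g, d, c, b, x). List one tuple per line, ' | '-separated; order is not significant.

Per-node cardinality:
  R → 3
  σ[d>4](R) → 1
  S → 6
  (σ[d>4](R) ⋈[d=b] S) → 1

== RESULT ==
g | d | c | b | x
2 | 5 | 1 | 5 | t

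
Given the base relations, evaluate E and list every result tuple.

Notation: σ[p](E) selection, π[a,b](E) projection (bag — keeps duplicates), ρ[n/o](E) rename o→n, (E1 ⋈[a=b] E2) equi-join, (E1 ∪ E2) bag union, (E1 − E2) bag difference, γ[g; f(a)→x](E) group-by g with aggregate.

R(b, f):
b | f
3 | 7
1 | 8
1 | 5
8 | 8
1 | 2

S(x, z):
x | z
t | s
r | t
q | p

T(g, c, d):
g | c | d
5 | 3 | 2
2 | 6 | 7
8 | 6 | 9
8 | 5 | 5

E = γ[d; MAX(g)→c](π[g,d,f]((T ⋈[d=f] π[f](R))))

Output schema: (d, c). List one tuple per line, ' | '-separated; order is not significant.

Per-node cardinality:
  T → 4
  R → 5
  π[f](R) → 5
  (T ⋈[d=f] π[f](R)) → 3
  π[g,d,f]((T ⋈[d=f] π[f](R))) → 3
  γ[d; MAX(g)→c](π[g,d,f]((T ⋈[d=f] π[f](R)))) → 3

== RESULT ==
d | c
2 | 5
5 | 8
7 | 2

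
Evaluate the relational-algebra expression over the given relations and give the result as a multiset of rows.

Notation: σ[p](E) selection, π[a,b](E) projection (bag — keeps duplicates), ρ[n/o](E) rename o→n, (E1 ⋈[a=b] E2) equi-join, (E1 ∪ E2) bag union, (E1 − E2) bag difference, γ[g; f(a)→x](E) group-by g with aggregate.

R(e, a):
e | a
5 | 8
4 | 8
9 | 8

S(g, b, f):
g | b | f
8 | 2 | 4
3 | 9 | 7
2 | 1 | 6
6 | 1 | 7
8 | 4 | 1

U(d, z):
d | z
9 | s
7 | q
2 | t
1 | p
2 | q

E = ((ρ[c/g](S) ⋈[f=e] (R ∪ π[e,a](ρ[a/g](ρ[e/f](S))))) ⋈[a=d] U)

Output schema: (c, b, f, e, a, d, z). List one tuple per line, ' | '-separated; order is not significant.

Subexpression sizes:
  S → 5
  ρ[c/g](S) → 5
  R → 3
  S → 5
  ρ[e/f](S) → 5
  ρ[a/g](ρ[e/f](S)) → 5
  π[e,a](ρ[a/g](ρ[e/f](S))) → 5
  (R ∪ π[e,a](ρ[a/g](ρ[e/f](S)))) → 8
  (ρ[c/g](S) ⋈[f=e] (R ∪ π[e,a](ρ[a/g](ρ[e/f](S))))) → 8
  U → 5
  ((ρ[c/g](S) ⋈[f=e] (R ∪ π[e,a](ρ[a/g](ρ[e/f](S))))) ⋈[a=d] U) → 2

== RESULT ==
c | b | f | e | a | d | z
2 | 1 | 6 | 6 | 2 | 2 | q
2 | 1 | 6 | 6 | 2 | 2 | t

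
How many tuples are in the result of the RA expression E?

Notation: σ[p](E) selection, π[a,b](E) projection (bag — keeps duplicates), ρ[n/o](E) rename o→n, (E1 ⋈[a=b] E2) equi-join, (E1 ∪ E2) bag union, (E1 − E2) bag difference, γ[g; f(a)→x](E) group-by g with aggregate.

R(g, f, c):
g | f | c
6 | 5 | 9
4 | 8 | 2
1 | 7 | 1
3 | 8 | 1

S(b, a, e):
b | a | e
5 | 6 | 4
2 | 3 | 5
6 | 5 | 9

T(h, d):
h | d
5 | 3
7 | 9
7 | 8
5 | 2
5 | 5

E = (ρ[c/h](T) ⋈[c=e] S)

Per-node cardinality:
  T → 5
  ρ[c/h](T) → 5
  S → 3
  (ρ[c/h](T) ⋈[c=e] S) → 3

|E| = 3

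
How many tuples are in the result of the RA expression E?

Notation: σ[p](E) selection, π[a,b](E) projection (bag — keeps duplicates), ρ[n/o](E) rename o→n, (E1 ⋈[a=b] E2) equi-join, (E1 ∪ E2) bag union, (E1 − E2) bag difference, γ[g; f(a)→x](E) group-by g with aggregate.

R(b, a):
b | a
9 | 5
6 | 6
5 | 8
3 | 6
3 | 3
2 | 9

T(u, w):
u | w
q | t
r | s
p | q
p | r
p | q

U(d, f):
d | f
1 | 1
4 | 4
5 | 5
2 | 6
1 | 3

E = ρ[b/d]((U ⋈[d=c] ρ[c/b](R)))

Row counts bottom-up:
  U → 5
  R → 6
  ρ[c/b](R) → 6
  (U ⋈[d=c] ρ[c/b](R)) → 2
  ρ[b/d]((U ⋈[d=c] ρ[c/b](R))) → 2

|E| = 2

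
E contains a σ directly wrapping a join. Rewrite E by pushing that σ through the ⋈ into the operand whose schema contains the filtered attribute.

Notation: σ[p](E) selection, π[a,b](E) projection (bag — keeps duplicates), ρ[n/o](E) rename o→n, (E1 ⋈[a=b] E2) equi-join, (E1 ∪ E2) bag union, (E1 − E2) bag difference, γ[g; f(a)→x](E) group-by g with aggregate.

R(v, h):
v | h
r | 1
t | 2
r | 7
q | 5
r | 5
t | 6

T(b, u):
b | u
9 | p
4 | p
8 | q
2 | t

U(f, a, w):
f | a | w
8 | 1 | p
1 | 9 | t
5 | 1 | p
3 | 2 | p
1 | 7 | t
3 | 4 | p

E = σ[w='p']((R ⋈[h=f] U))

σ filters on w, owned by the right side.
E' = (R ⋈[h=f] σ[w='p'](U))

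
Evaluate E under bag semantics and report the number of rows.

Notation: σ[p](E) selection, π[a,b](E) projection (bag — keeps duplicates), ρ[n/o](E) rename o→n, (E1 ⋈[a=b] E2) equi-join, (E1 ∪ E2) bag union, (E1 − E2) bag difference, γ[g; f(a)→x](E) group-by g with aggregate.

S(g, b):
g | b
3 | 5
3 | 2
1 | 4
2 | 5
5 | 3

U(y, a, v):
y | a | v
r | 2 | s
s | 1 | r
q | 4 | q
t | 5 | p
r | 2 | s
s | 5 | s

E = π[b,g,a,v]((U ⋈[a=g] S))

Stepwise |·|:
  U → 6
  S → 5
  (U ⋈[a=g] S) → 5
  π[b,g,a,v]((U ⋈[a=g] S)) → 5

|E| = 5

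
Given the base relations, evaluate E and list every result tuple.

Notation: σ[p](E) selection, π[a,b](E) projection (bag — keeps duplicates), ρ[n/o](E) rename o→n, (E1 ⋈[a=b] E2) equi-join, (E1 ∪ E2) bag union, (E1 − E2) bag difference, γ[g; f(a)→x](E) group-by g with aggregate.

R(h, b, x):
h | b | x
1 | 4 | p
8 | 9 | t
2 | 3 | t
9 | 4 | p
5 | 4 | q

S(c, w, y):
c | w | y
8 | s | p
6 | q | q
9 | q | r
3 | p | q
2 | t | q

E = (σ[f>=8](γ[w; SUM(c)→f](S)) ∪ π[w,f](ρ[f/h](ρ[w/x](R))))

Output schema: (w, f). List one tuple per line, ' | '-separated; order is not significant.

Subexpression sizes:
  S → 5
  γ[w; SUM(c)→f](S) → 4
  σ[f>=8](γ[w; SUM(c)→f](S)) → 2
  R → 5
  ρ[w/x](R) → 5
  ρ[f/h](ρ[w/x](R)) → 5
  π[w,f](ρ[f/h](ρ[w/x](R))) → 5
  (σ[f>=8](γ[w; SUM(c)→f](S)) ∪ π[w,f](ρ[f/h](ρ[w/x](R)))) → 7

== RESULT ==
w | f
p | 1
p | 9
q | 5
q | 15
s | 8
t | 2
t | 8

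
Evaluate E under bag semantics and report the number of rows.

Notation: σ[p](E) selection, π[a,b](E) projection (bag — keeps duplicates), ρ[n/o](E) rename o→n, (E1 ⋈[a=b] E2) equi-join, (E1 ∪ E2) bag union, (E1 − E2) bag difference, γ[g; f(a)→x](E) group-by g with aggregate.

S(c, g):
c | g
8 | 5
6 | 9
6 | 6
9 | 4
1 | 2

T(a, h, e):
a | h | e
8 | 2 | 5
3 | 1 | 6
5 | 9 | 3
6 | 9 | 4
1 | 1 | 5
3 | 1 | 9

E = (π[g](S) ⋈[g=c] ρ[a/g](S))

Stepwise |·|:
  S → 5
  π[g](S) → 5
  S → 5
  ρ[a/g](S) → 5
  (π[g](S) ⋈[g=c] ρ[a/g](S)) → 3

|E| = 3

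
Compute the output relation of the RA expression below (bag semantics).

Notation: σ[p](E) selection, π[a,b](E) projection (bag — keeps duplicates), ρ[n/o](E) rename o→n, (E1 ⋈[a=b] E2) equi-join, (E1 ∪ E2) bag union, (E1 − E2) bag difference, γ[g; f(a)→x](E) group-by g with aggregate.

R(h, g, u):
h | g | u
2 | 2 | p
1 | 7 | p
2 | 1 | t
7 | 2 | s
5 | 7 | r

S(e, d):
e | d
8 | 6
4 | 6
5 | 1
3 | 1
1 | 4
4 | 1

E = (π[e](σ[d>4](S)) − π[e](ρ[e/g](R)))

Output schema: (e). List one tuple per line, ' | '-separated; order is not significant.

Subexpression sizes:
  S → 6
  σ[d>4](S) → 2
  π[e](σ[d>4](S)) → 2
  R → 5
  ρ[e/g](R) → 5
  π[e](ρ[e/g](R)) → 5
  (π[e](σ[d>4](S)) − π[e](ρ[e/g](R))) → 2

== RESULT ==
e
4
8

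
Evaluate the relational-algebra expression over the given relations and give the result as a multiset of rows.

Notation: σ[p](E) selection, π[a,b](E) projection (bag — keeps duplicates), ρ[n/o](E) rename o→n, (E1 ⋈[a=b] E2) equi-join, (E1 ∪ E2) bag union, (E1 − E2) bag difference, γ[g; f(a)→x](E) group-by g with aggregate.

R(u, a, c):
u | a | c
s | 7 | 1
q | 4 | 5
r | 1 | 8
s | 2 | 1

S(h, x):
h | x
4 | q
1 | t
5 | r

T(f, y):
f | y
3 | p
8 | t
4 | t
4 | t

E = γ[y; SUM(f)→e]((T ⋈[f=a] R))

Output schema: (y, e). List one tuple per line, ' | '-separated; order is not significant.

Per-node cardinality:
  T → 4
  R → 4
  (T ⋈[f=a] R) → 2
  γ[y; SUM(f)→e]((T ⋈[f=a] R)) → 1

== RESULT ==
y | e
t | 8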